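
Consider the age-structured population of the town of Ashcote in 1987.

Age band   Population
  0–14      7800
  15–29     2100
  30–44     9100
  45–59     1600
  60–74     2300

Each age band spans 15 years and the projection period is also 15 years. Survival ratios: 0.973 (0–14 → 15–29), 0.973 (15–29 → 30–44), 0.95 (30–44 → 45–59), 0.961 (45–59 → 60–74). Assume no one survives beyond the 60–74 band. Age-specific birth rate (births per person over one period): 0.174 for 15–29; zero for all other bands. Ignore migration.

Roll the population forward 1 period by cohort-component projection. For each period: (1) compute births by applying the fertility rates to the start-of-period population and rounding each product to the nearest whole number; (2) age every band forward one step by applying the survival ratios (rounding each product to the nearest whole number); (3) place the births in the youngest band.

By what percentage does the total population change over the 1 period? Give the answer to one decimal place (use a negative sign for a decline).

(Groups numbered youngest = 1 to oldest = 5.)
[period 1]
Births: 2100 × 0.174 = 365
Group 2: 7800 × 0.973 = 7589
Group 3: 2100 × 0.973 = 2043
Group 4: 9100 × 0.95 = 8645
Group 5: 1600 × 0.961 = 1538
End of period: [365, 7589, 2043, 8645, 1538]
Total: 22900 → 20180; change = -2720; percentage change = -11.9%

-11.9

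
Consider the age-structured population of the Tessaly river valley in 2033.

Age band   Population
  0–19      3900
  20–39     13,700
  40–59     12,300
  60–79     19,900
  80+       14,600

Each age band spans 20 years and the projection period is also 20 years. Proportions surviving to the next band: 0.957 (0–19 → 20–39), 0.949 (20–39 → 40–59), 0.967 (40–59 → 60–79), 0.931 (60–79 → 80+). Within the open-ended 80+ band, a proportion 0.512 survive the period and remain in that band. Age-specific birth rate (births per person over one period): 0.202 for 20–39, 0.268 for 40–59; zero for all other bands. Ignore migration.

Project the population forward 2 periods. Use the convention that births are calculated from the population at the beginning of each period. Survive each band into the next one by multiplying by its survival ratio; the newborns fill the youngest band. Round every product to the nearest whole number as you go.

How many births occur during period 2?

4238

Period 1.
Births: 13700 * 0.202 = 2767  |  12300 * 0.268 = 3296 → total 6063
20–39: 3900 * 0.957 = 3732
40–59: 13700 * 0.949 = 13001
60–79: 12300 * 0.967 = 11894
80+: 19900 * 0.931 + 14600 * 0.512 = 18527 + 7475 = 26002
→ [6063, 3732, 13001, 11894, 26002]
Period 2.
Births: 3732 * 0.202 = 754  |  13001 * 0.268 = 3484 → total 4238
20–39: 6063 * 0.957 = 5802
40–59: 3732 * 0.949 = 3542
60–79: 13001 * 0.967 = 12572
80+: 11894 * 0.931 + 26002 * 0.512 = 11073 + 13313 = 24386
→ [4238, 5802, 3542, 12572, 24386]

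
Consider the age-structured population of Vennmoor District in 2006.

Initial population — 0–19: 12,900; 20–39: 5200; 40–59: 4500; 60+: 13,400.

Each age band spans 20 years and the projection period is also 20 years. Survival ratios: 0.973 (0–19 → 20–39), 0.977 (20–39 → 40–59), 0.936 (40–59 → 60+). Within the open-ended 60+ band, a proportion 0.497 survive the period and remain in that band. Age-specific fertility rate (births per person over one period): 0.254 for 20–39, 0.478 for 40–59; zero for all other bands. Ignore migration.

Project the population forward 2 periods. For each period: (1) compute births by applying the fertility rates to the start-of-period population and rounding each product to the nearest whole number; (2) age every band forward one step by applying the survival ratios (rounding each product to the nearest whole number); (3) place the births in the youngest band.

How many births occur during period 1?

(Bands numbered youngest = 1 to oldest = 4.)
After projecting period 1:
Births: 5200 * 0.254 = 1321 ; 4500 * 0.478 = 2151 — total 3472
Band 2: 12900 * 0.973 = 12552
Band 3: 5200 * 0.977 = 5080
Band 4: 4500 * 0.936 + 13400 * 0.497 = 4212 + 6660 = 10872
→ [3472, 12552, 5080, 10872]

3472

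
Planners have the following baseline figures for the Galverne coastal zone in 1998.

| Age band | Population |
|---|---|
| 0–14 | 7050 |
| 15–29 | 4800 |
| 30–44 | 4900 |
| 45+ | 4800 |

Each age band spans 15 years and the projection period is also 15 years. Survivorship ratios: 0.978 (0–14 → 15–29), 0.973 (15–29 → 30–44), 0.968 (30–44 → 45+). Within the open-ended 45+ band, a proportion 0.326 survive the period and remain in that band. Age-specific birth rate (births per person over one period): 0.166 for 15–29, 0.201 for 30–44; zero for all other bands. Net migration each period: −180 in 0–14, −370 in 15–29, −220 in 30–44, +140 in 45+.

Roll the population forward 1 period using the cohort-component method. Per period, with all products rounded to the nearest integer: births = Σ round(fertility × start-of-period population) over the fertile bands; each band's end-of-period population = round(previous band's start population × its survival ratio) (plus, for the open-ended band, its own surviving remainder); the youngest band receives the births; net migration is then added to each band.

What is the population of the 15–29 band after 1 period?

6525

Numbering the bands 1..4 from youngest to oldest:
After projecting period 1:
Births: 4800 * 0.166 = 797 ; 4900 * 0.201 = 985 → total 1782
Band 2: 7050 * 0.978 = 6895
Band 3: 4800 * 0.973 = 4670
Band 4: 4900 * 0.968 + 4800 * 0.326 = 4743 + 1565 = 6308
Net migration: Band 1 − 180 → 1602; Band 2 − 370 → 6525; Band 3 − 220 → 4450; Band 4 + 140 → 6448
End of period: [1602, 6525, 4450, 6448]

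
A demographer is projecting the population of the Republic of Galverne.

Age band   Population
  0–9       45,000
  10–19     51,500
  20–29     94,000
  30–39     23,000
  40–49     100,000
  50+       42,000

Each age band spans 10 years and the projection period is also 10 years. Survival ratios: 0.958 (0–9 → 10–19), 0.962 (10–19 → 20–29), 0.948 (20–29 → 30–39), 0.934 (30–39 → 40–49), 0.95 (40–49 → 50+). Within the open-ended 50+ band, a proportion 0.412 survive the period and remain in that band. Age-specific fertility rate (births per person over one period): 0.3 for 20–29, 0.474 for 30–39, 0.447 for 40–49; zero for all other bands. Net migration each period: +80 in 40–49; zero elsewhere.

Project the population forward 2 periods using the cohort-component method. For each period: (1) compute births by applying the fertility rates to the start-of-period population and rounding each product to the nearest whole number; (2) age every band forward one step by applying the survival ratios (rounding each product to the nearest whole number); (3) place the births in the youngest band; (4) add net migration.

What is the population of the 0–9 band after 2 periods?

Let group 1 be 0–9 through group 6 = 50+.
[period 1]
Births: 94000 * 0.3 = 28200, 23000 * 0.474 = 10902, 100000 * 0.447 = 44700 → total 83802
Group 2: 45000 * 0.958 = 43110
Group 3: 51500 * 0.962 = 49543
Group 4: 94000 * 0.948 = 89112
Group 5: 23000 * 0.934 = 21482
Group 6: 100000 * 0.95 + 42000 * 0.412 = 95000 + 17304 = 112304
Net migration: Group 5 + 80 → 21562
→ [83802, 43110, 49543, 89112, 21562, 112304]
[period 2]
Births: 49543 * 0.3 = 14863, 89112 * 0.474 = 42239, 21562 * 0.447 = 9638 → total 66740
Group 2: 83802 * 0.958 = 80282
Group 3: 43110 * 0.962 = 41472
Group 4: 49543 * 0.948 = 46967
Group 5: 89112 * 0.934 = 83231
Group 6: 21562 * 0.95 + 112304 * 0.412 = 20484 + 46269 = 66753
Net migration: Group 5 + 80 → 83311
→ [66740, 80282, 41472, 46967, 83311, 66753]

66740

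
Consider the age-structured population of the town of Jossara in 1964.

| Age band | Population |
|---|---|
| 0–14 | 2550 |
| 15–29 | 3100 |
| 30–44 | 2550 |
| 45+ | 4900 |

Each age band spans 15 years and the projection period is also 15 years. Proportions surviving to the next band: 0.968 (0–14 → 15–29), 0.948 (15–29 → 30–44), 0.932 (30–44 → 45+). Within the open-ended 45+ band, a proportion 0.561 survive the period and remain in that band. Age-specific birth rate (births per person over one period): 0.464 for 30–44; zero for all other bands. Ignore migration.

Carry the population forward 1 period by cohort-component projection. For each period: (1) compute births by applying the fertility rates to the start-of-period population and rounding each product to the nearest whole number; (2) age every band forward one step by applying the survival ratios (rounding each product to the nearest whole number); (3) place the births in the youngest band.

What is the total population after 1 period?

Let group 1 be 0–14 through group 4 = 45+.
— Period 1 —
Births: 2550 × 0.464 = 1183
Group 2: 2550 × 0.968 = 2468
Group 3: 3100 × 0.948 = 2939
Group 4: 2550 × 0.932 + 4900 × 0.561 = 2377 + 2749 = 5126
→ [1183, 2468, 2939, 5126]
Total after period 1: 1183 + 2468 + 2939 + 5126 = 11716

11716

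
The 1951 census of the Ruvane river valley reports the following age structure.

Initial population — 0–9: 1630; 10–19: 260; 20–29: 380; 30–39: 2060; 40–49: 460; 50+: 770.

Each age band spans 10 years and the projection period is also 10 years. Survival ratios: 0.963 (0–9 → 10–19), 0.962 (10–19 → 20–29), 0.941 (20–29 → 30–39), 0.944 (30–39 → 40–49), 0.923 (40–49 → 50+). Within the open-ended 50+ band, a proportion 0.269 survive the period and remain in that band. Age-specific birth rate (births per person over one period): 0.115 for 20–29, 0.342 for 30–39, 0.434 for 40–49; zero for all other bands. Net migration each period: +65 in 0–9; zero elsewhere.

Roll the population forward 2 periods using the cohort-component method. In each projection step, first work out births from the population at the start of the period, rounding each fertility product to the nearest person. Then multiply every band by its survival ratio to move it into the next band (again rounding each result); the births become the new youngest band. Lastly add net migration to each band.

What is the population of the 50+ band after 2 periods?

Let group 1 be 0–9 through group 6 = 50+.
After projecting period 1:
Births: 380 * 0.115 = 44 ; 2060 * 0.342 = 705 ; 460 * 0.434 = 200 → total 949
Group 2: 1630 * 0.963 = 1570
Group 3: 260 * 0.962 = 250
Group 4: 380 * 0.941 = 358
Group 5: 2060 * 0.944 = 1945
Group 6: 460 * 0.923 + 770 * 0.269 = 425 + 207 = 632
Net migration: Group 1 + 65 → 1014
→ [1014, 1570, 250, 358, 1945, 632]
After projecting period 2:
Births: 250 * 0.115 = 29 ; 358 * 0.342 = 122 ; 1945 * 0.434 = 844 → total 995
Group 2: 1014 * 0.963 = 976
Group 3: 1570 * 0.962 = 1510
Group 4: 250 * 0.941 = 235
Group 5: 358 * 0.944 = 338
Group 6: 1945 * 0.923 + 632 * 0.269 = 1795 + 170 = 1965
Net migration: Group 1 + 65 → 1060
→ [1060, 976, 1510, 235, 338, 1965]

1965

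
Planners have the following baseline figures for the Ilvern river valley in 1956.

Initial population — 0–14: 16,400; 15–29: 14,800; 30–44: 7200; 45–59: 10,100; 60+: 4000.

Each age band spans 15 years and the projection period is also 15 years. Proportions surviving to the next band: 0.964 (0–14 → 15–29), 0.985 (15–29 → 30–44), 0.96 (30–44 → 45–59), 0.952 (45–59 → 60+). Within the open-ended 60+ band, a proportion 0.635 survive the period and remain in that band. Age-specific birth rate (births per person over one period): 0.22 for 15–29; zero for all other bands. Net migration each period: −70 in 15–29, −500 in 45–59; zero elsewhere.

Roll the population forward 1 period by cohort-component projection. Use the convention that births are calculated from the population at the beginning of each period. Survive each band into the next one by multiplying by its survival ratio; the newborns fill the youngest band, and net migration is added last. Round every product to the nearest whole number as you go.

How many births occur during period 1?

3256

Numbering the groups 1..5 from youngest to oldest:
Period 1.
Births: 14800 × 0.22 = 3256
Group 2: 16400 × 0.964 = 15810
Group 3: 14800 × 0.985 = 14578
Group 4: 7200 × 0.96 = 6912
Group 5: 10100 × 0.952 + 4000 × 0.635 = 9615 + 2540 = 12155
Net migration: Group 2 − 70 → 15740; Group 4 − 500 → 6412
→ [3256, 15740, 14578, 6412, 12155]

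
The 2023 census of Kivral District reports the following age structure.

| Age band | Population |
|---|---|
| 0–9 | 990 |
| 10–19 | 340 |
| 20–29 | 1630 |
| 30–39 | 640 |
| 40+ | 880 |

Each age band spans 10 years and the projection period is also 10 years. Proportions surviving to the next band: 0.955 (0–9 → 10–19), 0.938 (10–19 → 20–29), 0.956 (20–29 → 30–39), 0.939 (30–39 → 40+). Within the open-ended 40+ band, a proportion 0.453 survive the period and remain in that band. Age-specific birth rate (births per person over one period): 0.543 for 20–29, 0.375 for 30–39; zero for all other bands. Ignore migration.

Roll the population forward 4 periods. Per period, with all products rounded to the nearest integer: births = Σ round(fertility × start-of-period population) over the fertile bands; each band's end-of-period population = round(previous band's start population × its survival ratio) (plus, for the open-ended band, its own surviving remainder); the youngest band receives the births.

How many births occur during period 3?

595

Call the bands 1 to 5, youngest first.
[period 1]
Births: 1630 × 0.543 = 885  |  640 × 0.375 = 240 → total 1125
Band 2: 990 × 0.955 = 945
Band 3: 340 × 0.938 = 319
Band 4: 1630 × 0.956 = 1558
Band 5: 640 × 0.939 + 880 × 0.453 = 601 + 399 = 1000
Population now: 0–9=1125, 10–19=945, 20–29=319, 30–39=1558, 40+=1000
[period 2]
Births: 319 × 0.543 = 173  |  1558 × 0.375 = 584 → total 757
Band 2: 1125 × 0.955 = 1074
Band 3: 945 × 0.938 = 886
Band 4: 319 × 0.956 = 305
Band 5: 1558 × 0.939 + 1000 × 0.453 = 1463 + 453 = 1916
Population now: 0–9=757, 10–19=1074, 20–29=886, 30–39=305, 40+=1916
[period 3]
Births: 886 × 0.543 = 481  |  305 × 0.375 = 114 → total 595
Band 2: 757 × 0.955 = 723
Band 3: 1074 × 0.938 = 1007
Band 4: 886 × 0.956 = 847
Band 5: 305 × 0.939 + 1916 × 0.453 = 286 + 868 = 1154
Population now: 0–9=595, 10–19=723, 20–29=1007, 30–39=847, 40+=1154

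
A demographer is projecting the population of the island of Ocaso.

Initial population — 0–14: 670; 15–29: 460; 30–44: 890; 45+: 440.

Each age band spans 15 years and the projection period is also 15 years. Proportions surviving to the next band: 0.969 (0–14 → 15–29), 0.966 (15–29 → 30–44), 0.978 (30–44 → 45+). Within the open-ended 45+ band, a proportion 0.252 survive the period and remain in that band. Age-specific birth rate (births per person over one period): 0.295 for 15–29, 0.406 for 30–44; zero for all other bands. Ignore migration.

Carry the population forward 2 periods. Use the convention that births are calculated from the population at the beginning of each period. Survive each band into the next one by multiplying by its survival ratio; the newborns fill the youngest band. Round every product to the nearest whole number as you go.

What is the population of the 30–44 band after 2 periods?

627

Let band 1 be 0–14 through band 4 = 45+.
[period 1]
Births: 460 × 0.295 = 136  |  890 × 0.406 = 361 ⇒ total 497
Band 2: 670 × 0.969 = 649
Band 3: 460 × 0.966 = 444
Band 4: 890 × 0.978 + 440 × 0.252 = 870 + 111 = 981
Population now: 0–14=497, 15–29=649, 30–44=444, 45+=981
[period 2]
Births: 649 × 0.295 = 191  |  444 × 0.406 = 180 ⇒ total 371
Band 2: 497 × 0.969 = 482
Band 3: 649 × 0.966 = 627
Band 4: 444 × 0.978 + 981 × 0.252 = 434 + 247 = 681
Population now: 0–14=371, 15–29=482, 30–44=627, 45+=681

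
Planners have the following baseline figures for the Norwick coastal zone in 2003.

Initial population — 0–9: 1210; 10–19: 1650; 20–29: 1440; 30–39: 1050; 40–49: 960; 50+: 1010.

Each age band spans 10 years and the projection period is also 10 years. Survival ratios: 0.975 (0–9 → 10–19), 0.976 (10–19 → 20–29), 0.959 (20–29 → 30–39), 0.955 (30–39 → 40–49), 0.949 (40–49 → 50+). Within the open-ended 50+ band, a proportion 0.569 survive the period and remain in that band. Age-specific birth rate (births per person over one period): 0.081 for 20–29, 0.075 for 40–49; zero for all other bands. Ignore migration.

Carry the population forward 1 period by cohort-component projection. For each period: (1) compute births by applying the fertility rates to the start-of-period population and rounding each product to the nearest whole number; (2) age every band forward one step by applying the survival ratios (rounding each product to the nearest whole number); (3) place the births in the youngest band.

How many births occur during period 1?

189

Period 1:
Births: 1440 × 0.081 = 117  |  960 × 0.075 = 72 — total 189
10–19: 1210 × 0.975 = 1180
20–29: 1650 × 0.976 = 1610
30–39: 1440 × 0.959 = 1381
40–49: 1050 × 0.955 = 1003
50+: 960 × 0.949 + 1010 × 0.569 = 911 + 575 = 1486
End of period: [189, 1180, 1610, 1381, 1003, 1486]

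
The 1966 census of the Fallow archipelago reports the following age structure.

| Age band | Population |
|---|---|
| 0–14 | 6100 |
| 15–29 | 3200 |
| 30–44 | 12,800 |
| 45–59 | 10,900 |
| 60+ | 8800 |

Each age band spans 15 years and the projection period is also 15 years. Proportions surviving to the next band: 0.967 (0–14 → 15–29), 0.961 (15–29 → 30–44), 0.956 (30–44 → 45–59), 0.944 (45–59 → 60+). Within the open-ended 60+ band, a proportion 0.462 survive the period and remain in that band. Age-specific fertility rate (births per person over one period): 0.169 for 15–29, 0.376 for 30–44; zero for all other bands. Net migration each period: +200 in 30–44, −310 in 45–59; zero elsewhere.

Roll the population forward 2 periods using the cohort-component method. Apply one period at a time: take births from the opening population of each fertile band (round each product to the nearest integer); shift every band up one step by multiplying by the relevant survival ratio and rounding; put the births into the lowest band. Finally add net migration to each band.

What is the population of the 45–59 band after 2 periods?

Period 1.
Births: 3200 × 0.169 = 541  |  12800 × 0.376 = 4813 ⇒ total 5354
15–29: 6100 × 0.967 = 5899
30–44: 3200 × 0.961 = 3075
45–59: 12800 × 0.956 = 12237
60+: 10900 × 0.944 + 8800 × 0.462 = 10290 + 4066 = 14356
Net migration: 30–44 + 200 → 3275; 45–59 − 310 → 11927
Population now: 0–14=5354, 15–29=5899, 30–44=3275, 45–59=11927, 60+=14356
Period 2.
Births: 5899 × 0.169 = 997  |  3275 × 0.376 = 1231 ⇒ total 2228
15–29: 5354 × 0.967 = 5177
30–44: 5899 × 0.961 = 5669
45–59: 3275 × 0.956 = 3131
60+: 11927 × 0.944 + 14356 × 0.462 = 11259 + 6632 = 17891
Net migration: 30–44 + 200 → 5869; 45–59 − 310 → 2821
Population now: 0–14=2228, 15–29=5177, 30–44=5869, 45–59=2821, 60+=17891

2821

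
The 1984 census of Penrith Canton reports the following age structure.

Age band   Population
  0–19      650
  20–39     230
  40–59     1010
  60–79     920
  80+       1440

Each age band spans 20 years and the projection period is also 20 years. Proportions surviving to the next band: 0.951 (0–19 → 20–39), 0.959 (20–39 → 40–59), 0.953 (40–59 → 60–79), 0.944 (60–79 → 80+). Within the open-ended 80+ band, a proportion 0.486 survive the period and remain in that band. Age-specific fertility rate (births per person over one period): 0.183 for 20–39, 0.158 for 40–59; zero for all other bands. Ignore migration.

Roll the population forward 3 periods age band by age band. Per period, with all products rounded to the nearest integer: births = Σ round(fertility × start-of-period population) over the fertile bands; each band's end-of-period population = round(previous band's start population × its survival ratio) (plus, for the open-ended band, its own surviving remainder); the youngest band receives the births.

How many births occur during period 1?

Numbering the bands 1..5 from youngest to oldest:
[period 1]
Births: 230 × 0.183 = 42 ; 1010 × 0.158 = 160 → 202
Band 2: 650 × 0.951 = 618
Band 3: 230 × 0.959 = 221
Band 4: 1010 × 0.953 = 963
Band 5: 920 × 0.944 + 1440 × 0.486 = 868 + 700 = 1568
→ [202, 618, 221, 963, 1568]

202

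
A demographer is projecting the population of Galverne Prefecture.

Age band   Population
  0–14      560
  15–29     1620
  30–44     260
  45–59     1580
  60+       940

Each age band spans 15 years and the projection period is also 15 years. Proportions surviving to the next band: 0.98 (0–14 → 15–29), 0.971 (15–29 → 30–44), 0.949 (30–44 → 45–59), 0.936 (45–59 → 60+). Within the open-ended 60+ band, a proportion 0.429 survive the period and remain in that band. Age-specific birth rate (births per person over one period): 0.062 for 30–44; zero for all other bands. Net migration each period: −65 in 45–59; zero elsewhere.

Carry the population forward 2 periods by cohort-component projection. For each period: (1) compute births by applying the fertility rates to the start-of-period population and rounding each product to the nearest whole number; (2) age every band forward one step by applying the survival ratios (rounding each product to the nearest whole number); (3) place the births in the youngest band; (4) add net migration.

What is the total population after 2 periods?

3052

Let group 1 be 0–14 through group 5 = 60+.
After projecting period 1:
Births: 260 × 0.062 = 16
Group 2: 560 × 0.98 = 549
Group 3: 1620 × 0.971 = 1573
Group 4: 260 × 0.949 = 247
Group 5: 1580 × 0.936 + 940 × 0.429 = 1479 + 403 = 1882
Net migration: Group 4 − 65 → 182
Population now: 0–14=16, 15–29=549, 30–44=1573, 45–59=182, 60+=1882
After projecting period 2:
Births: 1573 × 0.062 = 98
Group 2: 16 × 0.98 = 16
Group 3: 549 × 0.971 = 533
Group 4: 1573 × 0.949 = 1493
Group 5: 182 × 0.936 + 1882 × 0.429 = 170 + 807 = 977
Net migration: Group 4 − 65 → 1428
Population now: 0–14=98, 15–29=16, 30–44=533, 45–59=1428, 60+=977
Total after period 2: 98 + 16 + 533 + 1428 + 977 = 3052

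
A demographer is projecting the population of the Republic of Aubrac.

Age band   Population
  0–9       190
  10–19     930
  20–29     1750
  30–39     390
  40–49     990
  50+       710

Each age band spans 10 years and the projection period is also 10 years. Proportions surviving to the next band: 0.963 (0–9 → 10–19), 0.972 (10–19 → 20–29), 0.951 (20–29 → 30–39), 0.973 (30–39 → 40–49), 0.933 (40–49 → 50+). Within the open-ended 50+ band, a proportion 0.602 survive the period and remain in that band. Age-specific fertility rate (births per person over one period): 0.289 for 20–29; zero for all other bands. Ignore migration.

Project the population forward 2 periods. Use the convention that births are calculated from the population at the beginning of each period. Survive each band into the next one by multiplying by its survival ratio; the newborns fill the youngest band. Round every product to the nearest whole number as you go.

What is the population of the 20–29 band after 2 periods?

178

Let band 1 be 0–9 through band 6 = 50+.
— Period 1 —
Births: 1750 * 0.289 = 506
Band 2: 190 * 0.963 = 183
Band 3: 930 * 0.972 = 904
Band 4: 1750 * 0.951 = 1664
Band 5: 390 * 0.973 = 379
Band 6: 990 * 0.933 + 710 * 0.602 = 924 + 427 = 1351
End of period: [506, 183, 904, 1664, 379, 1351]
— Period 2 —
Births: 904 * 0.289 = 261
Band 2: 506 * 0.963 = 487
Band 3: 183 * 0.972 = 178
Band 4: 904 * 0.951 = 860
Band 5: 1664 * 0.973 = 1619
Band 6: 379 * 0.933 + 1351 * 0.602 = 354 + 813 = 1167
End of period: [261, 487, 178, 860, 1619, 1167]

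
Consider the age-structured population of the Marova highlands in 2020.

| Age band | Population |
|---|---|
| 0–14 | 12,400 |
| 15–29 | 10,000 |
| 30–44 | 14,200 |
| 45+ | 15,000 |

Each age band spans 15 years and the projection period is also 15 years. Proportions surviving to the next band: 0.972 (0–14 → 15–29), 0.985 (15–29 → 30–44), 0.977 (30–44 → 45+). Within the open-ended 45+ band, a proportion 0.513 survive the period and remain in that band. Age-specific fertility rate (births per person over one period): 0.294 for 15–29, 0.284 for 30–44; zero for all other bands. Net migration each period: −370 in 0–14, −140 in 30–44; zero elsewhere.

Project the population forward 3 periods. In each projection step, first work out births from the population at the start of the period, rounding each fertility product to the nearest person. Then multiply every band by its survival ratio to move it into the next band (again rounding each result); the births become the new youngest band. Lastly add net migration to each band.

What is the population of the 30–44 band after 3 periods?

Let group 1 be 0–14 through group 4 = 45+.
[period 1]
Births: 10000 × 0.294 = 2940  |  14200 × 0.284 = 4033 → total 6973
Group 2: 12400 × 0.972 = 12053
Group 3: 10000 × 0.985 = 9850
Group 4: 14200 × 0.977 + 15000 × 0.513 = 13873 + 7695 = 21568
Net migration: Group 1 − 370 → 6603; Group 3 − 140 → 9710
End of period: [6603, 12053, 9710, 21568]
[period 2]
Births: 12053 × 0.294 = 3544  |  9710 × 0.284 = 2758 → total 6302
Group 2: 6603 × 0.972 = 6418
Group 3: 12053 × 0.985 = 11872
Group 4: 9710 × 0.977 + 21568 × 0.513 = 9487 + 11064 = 20551
Net migration: Group 1 − 370 → 5932; Group 3 − 140 → 11732
End of period: [5932, 6418, 11732, 20551]
[period 3]
Births: 6418 × 0.294 = 1887  |  11732 × 0.284 = 3332 → total 5219
Group 2: 5932 × 0.972 = 5766
Group 3: 6418 × 0.985 = 6322
Group 4: 11732 × 0.977 + 20551 × 0.513 = 11462 + 10543 = 22005
Net migration: Group 1 − 370 → 4849; Group 3 − 140 → 6182
End of period: [4849, 5766, 6182, 22005]

6182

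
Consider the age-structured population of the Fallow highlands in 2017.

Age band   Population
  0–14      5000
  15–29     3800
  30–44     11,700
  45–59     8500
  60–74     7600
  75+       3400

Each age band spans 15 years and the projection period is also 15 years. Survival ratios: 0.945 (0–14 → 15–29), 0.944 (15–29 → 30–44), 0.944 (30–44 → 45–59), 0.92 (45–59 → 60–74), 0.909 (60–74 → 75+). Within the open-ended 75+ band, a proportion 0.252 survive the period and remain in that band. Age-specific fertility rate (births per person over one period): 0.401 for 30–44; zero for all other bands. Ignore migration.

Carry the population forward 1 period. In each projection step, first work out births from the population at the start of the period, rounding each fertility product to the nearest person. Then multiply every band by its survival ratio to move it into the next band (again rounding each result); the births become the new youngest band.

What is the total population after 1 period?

39634

Let band 1 be 0–14 through band 6 = 75+.
[period 1]
Births: 11700 × 0.401 = 4692
Band 2: 5000 × 0.945 = 4725
Band 3: 3800 × 0.944 = 3587
Band 4: 11700 × 0.944 = 11045
Band 5: 8500 × 0.92 = 7820
Band 6: 7600 × 0.909 + 3400 × 0.252 = 6908 + 857 = 7765
→ [4692, 4725, 3587, 11045, 7820, 7765]
Total after period 1: 4692 + 4725 + 3587 + 11045 + 7820 + 7765 = 39634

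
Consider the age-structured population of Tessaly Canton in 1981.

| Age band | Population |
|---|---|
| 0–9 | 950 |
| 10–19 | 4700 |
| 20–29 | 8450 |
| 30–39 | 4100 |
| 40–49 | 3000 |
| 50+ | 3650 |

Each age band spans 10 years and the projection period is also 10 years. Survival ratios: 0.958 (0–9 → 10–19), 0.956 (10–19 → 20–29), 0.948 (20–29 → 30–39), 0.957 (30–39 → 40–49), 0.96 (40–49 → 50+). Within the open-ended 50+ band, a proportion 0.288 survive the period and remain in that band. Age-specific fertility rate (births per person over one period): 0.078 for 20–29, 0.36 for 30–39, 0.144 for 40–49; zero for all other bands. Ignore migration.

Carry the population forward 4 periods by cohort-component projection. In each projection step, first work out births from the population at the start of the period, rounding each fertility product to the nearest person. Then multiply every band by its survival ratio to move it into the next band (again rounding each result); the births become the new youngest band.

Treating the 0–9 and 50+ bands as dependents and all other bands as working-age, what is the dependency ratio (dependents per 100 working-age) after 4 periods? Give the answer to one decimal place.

After projecting period 1:
Births: 8450 × 0.078 = 659, 4100 × 0.36 = 1476, 3000 × 0.144 = 432 ⇒ total 2567
10–19: 950 × 0.958 = 910
20–29: 4700 × 0.956 = 4493
30–39: 8450 × 0.948 = 8011
40–49: 4100 × 0.957 = 3924
50+: 3000 × 0.96 + 3650 × 0.288 = 2880 + 1051 = 3931
Giving 2567 / 910 / 4493 / 8011 / 3924 / 3931.
After projecting period 2:
Births: 4493 × 0.078 = 350, 8011 × 0.36 = 2884, 3924 × 0.144 = 565 ⇒ total 3799
10–19: 2567 × 0.958 = 2459
20–29: 910 × 0.956 = 870
30–39: 4493 × 0.948 = 4259
40–49: 8011 × 0.957 = 7667
50+: 3924 × 0.96 + 3931 × 0.288 = 3767 + 1132 = 4899
Giving 3799 / 2459 / 870 / 4259 / 7667 / 4899.
After projecting period 3:
Births: 870 × 0.078 = 68, 4259 × 0.36 = 1533, 7667 × 0.144 = 1104 ⇒ total 2705
10–19: 3799 × 0.958 = 3639
20–29: 2459 × 0.956 = 2351
30–39: 870 × 0.948 = 825
40–49: 4259 × 0.957 = 4076
50+: 7667 × 0.96 + 4899 × 0.288 = 7360 + 1411 = 8771
Giving 2705 / 3639 / 2351 / 825 / 4076 / 8771.
After projecting period 4:
Births: 2351 × 0.078 = 183, 825 × 0.36 = 297, 4076 × 0.144 = 587 ⇒ total 1067
10–19: 2705 × 0.958 = 2591
20–29: 3639 × 0.956 = 3479
30–39: 2351 × 0.948 = 2229
40–49: 825 × 0.957 = 790
50+: 4076 × 0.96 + 8771 × 0.288 = 3913 + 2526 = 6439
Giving 1067 / 2591 / 3479 / 2229 / 790 / 6439.
Dependents (band 0–9 + band 50+) = 1067 + 6439 = 7506; working-age = 9089; ratio = 7506/9089 × 100 = 82.6

82.6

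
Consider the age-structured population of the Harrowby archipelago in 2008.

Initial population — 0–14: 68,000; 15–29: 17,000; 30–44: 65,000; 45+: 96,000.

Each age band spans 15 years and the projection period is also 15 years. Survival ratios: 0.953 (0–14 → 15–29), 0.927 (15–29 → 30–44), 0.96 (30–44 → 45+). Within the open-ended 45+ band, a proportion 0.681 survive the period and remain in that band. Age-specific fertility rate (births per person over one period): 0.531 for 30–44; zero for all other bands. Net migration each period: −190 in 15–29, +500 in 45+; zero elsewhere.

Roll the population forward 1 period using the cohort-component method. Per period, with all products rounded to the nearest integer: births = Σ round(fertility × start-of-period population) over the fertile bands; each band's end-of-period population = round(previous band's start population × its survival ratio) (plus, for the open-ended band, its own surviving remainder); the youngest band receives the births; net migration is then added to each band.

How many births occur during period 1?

34515

Call the groups 1 to 4, youngest first.
Period 1:
Births: 65000 × 0.531 = 34515
Group 2: 68000 × 0.953 = 64804
Group 3: 17000 × 0.927 = 15759
Group 4: 65000 × 0.96 + 96000 × 0.681 = 62400 + 65376 = 127776
Net migration: Group 2 − 190 → 64614; Group 4 + 500 → 128276
Population now: 0–14=34515, 15–29=64614, 30–44=15759, 45+=128276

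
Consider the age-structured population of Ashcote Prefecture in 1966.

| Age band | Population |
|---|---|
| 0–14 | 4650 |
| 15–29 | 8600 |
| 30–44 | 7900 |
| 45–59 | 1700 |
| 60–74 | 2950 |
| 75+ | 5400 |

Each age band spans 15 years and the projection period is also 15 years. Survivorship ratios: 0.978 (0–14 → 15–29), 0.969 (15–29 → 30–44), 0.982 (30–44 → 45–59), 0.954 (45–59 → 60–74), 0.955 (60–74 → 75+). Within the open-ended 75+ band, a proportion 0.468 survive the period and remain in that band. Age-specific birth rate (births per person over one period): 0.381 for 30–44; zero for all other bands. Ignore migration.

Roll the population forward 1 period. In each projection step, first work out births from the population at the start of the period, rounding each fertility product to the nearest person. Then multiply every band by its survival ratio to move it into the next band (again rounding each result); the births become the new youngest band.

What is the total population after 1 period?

Let band 1 be 0–14 through band 6 = 75+.
After projecting period 1:
Births: 7900 × 0.381 = 3010
Band 2: 4650 × 0.978 = 4548
Band 3: 8600 × 0.969 = 8333
Band 4: 7900 × 0.982 = 7758
Band 5: 1700 × 0.954 = 1622
Band 6: 2950 × 0.955 + 5400 × 0.468 = 2817 + 2527 = 5344
→ [3010, 4548, 8333, 7758, 1622, 5344]
Total after period 1: 3010 + 4548 + 8333 + 7758 + 1622 + 5344 = 30615

30615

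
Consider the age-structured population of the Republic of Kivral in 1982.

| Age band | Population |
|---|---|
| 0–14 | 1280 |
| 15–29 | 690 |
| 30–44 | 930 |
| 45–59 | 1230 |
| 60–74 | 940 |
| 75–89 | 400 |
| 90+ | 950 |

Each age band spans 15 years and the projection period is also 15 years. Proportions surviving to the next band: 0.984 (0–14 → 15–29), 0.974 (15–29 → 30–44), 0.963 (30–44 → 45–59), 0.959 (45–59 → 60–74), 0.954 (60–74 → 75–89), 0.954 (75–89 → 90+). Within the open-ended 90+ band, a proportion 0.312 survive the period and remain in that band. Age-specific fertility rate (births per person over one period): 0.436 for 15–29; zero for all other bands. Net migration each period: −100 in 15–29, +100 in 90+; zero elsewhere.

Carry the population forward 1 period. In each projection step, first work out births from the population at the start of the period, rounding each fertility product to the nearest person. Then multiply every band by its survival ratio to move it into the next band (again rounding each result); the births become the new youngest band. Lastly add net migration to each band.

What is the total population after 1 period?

5884

Call the groups 1 to 7, youngest first.
— Period 1 —
Births: 690 × 0.436 = 301
Group 2: 1280 × 0.984 = 1260
Group 3: 690 × 0.974 = 672
Group 4: 930 × 0.963 = 896
Group 5: 1230 × 0.959 = 1180
Group 6: 940 × 0.954 = 897
Group 7: 400 × 0.954 + 950 × 0.312 = 382 + 296 = 678
Net migration: Group 2 − 100 → 1160; Group 7 + 100 → 778
End of period: [301, 1160, 672, 896, 1180, 897, 778]
Total after period 1: 301 + 1160 + 672 + 896 + 1180 + 897 + 778 = 5884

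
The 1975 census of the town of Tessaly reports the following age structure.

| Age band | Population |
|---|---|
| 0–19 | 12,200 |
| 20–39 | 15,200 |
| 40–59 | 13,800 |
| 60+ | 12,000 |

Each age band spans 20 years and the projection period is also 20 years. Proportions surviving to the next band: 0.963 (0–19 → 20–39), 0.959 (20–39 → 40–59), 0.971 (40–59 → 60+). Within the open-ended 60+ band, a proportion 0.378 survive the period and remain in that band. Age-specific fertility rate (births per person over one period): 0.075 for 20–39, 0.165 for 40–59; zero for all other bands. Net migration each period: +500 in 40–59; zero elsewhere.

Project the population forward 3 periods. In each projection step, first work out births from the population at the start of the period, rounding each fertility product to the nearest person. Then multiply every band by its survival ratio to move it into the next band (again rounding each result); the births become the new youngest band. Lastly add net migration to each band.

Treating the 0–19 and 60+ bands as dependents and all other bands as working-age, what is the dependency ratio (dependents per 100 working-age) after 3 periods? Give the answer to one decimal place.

Numbering the bands 1..4 from youngest to oldest:
— Period 1 —
Births: 15200 × 0.075 = 1140  |  13800 × 0.165 = 2277 — total 3417
Band 2: 12200 × 0.963 = 11749
Band 3: 15200 × 0.959 = 14577
Band 4: 13800 × 0.971 + 12000 × 0.378 = 13400 + 4536 = 17936
Net migration: Band 3 + 500 → 15077
Giving 3417 / 11749 / 15077 / 17936.
— Period 2 —
Births: 11749 × 0.075 = 881  |  15077 × 0.165 = 2488 — total 3369
Band 2: 3417 × 0.963 = 3291
Band 3: 11749 × 0.959 = 11267
Band 4: 15077 × 0.971 + 17936 × 0.378 = 14640 + 6780 = 21420
Net migration: Band 3 + 500 → 11767
Giving 3369 / 3291 / 11767 / 21420.
— Period 3 —
Births: 3291 × 0.075 = 247  |  11767 × 0.165 = 1942 — total 2189
Band 2: 3369 × 0.963 = 3244
Band 3: 3291 × 0.959 = 3156
Band 4: 11767 × 0.971 + 21420 × 0.378 = 11426 + 8097 = 19523
Net migration: Band 3 + 500 → 3656
Giving 2189 / 3244 / 3656 / 19523.
Dependents (band 0–19 + band 60+) = 2189 + 19523 = 21712; working-age = 6900; ratio = 21712/6900 × 100 = 314.7

314.7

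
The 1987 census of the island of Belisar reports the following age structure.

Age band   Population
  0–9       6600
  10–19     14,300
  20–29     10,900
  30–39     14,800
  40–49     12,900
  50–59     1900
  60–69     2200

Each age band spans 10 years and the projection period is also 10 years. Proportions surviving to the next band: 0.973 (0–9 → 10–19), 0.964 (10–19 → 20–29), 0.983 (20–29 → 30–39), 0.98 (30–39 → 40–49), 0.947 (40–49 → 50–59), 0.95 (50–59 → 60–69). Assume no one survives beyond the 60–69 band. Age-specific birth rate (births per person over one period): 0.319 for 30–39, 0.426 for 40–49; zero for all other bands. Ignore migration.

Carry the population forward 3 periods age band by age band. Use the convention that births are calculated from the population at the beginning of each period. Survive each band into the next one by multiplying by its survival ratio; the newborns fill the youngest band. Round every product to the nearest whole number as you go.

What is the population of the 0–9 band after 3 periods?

8796

Numbering the groups 1..7 from youngest to oldest:
Period 1.
Births: 14800 × 0.319 = 4721 ; 12900 × 0.426 = 5495 ⇒ total 10216
Group 2: 6600 × 0.973 = 6422
Group 3: 14300 × 0.964 = 13785
Group 4: 10900 × 0.983 = 10715
Group 5: 14800 × 0.98 = 14504
Group 6: 12900 × 0.947 = 12216
Group 7: 1900 × 0.95 = 1805
End of period: [10216, 6422, 13785, 10715, 14504, 12216, 1805]
Period 2.
Births: 10715 × 0.319 = 3418 ; 14504 × 0.426 = 6179 ⇒ total 9597
Group 2: 10216 × 0.973 = 9940
Group 3: 6422 × 0.964 = 6191
Group 4: 13785 × 0.983 = 13551
Group 5: 10715 × 0.98 = 10501
Group 6: 14504 × 0.947 = 13735
Group 7: 12216 × 0.95 = 11605
End of period: [9597, 9940, 6191, 13551, 10501, 13735, 11605]
Period 3.
Births: 13551 × 0.319 = 4323 ; 10501 × 0.426 = 4473 ⇒ total 8796
Group 2: 9597 × 0.973 = 9338
Group 3: 9940 × 0.964 = 9582
Group 4: 6191 × 0.983 = 6086
Group 5: 13551 × 0.98 = 13280
Group 6: 10501 × 0.947 = 9944
Group 7: 13735 × 0.95 = 13048
End of period: [8796, 9338, 9582, 6086, 13280, 9944, 13048]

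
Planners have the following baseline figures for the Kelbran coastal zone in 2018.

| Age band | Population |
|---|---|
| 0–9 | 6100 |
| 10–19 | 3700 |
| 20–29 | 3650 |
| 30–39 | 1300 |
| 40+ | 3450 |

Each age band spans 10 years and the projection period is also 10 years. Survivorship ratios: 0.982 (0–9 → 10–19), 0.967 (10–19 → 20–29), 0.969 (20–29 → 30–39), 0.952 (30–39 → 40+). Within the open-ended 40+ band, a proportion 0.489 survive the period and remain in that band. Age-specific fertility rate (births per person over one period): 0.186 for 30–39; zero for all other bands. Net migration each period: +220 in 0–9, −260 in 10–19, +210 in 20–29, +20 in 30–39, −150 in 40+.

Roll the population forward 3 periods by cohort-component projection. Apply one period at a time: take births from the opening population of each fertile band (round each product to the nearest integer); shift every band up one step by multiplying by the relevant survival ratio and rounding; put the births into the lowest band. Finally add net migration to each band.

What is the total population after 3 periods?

Call the groups 1 to 5, youngest first.
[period 1]
Births: 1300 * 0.186 = 242
Group 2: 6100 * 0.982 = 5990
Group 3: 3700 * 0.967 = 3578
Group 4: 3650 * 0.969 = 3537
Group 5: 1300 * 0.952 + 3450 * 0.489 = 1238 + 1687 = 2925
Net migration: Group 1 + 220 → 462; Group 2 − 260 → 5730; Group 3 + 210 → 3788; Group 4 + 20 → 3557; Group 5 − 150 → 2775
Population now: 0–9=462, 10–19=5730, 20–29=3788, 30–39=3557, 40+=2775
[period 2]
Births: 3557 * 0.186 = 662
Group 2: 462 * 0.982 = 454
Group 3: 5730 * 0.967 = 5541
Group 4: 3788 * 0.969 = 3671
Group 5: 3557 * 0.952 + 2775 * 0.489 = 3386 + 1357 = 4743
Net migration: Group 1 + 220 → 882; Group 2 − 260 → 194; Group 3 + 210 → 5751; Group 4 + 20 → 3691; Group 5 − 150 → 4593
Population now: 0–9=882, 10–19=194, 20–29=5751, 30–39=3691, 40+=4593
[period 3]
Births: 3691 * 0.186 = 687
Group 2: 882 * 0.982 = 866
Group 3: 194 * 0.967 = 188
Group 4: 5751 * 0.969 = 5573
Group 5: 3691 * 0.952 + 4593 * 0.489 = 3514 + 2246 = 5760
Net migration: Group 1 + 220 → 907; Group 2 − 260 → 606; Group 3 + 210 → 398; Group 4 + 20 → 5593; Group 5 − 150 → 5610
Population now: 0–9=907, 10–19=606, 20–29=398, 30–39=5593, 40+=5610
Total after period 3: 907 + 606 + 398 + 5593 + 5610 = 13114

13114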